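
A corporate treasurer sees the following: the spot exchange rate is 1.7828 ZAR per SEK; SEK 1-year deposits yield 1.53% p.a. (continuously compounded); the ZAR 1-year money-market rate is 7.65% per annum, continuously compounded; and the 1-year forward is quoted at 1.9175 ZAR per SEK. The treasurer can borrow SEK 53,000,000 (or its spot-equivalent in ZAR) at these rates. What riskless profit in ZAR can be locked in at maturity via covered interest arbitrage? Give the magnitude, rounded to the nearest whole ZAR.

ZAR 1,193,922

T = 1 year.
Keep in SEK, deliver into the forward: 53,000,000·1.01541764422·1.9175 = ZAR 103,194,356.64.
Swap to ZAR now, deposit: 53,000,000·1.7828·1.07950219034 = ZAR 102,000,434.76.
The quoted forward overvalues SEK, so borrow ZAR, buy SEK at spot, deposit the SEK at 1.53%, and sell the proceeds forward at 1.9175.
Profit = 103,194,356.64 − 102,000,434.76 = ZAR 1,193,922.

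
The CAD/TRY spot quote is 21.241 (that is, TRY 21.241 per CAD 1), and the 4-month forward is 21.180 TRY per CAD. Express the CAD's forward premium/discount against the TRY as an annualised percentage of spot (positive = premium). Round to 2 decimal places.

-0.86%

T = 4/12 years.
CAD trades forward at -0.28718% vs spot over the period.
×(1/T) gives -0.86% p.a.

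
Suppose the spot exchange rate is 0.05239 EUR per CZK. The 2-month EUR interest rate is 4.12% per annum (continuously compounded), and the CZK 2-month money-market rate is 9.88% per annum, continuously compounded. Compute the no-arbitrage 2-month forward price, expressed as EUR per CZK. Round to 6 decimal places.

0.051889

T = 2/12 years.
EUR growth factor: e^(0.0412×2/12) = 1.0068903.
CZK growth factor: e^(0.0988×2/12) = 1.016603.
CIP: F = S · (grow EUR)/(grow CZK) = 0.05239 × 1.0068903/1.016603 = 0.05188946 EUR per CZK.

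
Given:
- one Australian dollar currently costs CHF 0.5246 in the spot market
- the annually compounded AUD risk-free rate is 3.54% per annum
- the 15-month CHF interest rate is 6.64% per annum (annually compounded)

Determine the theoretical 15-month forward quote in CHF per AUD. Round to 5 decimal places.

T = 15/12 years.
Growth of 1 CHF over T: (1 + 0.0664)^(15/12) = 1.0836778.
AUD growth factor: (1 + 0.0354)^(15/12) = 1.0444441.
Forward (CHF per AUD) = 0.5246 × 1.0836778 / 1.0444441 = 0.5443062.

0.54431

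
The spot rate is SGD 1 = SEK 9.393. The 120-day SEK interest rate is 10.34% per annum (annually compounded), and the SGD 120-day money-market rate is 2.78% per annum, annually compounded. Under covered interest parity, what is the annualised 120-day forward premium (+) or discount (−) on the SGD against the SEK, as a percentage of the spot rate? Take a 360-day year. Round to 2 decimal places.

+7.18%

T = 120/360 years.
F = S · g_SEK/g_SGD = 9.393 × 1.0333426/1.0091821 = 9.617875.
Annualised premium = (F − S)/S × (1/T) = (9.617875 − 9.393)/9.393 ÷ (120/360) = 7.18%.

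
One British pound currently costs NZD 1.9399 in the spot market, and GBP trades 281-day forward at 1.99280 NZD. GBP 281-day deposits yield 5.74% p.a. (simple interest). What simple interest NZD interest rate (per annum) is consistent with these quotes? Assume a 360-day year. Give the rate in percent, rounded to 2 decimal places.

T = 281/360 years.
By CIP, F/S equals the NZD-to-GBP growth ratio: 1.9928/1.9399 = 1.0272694.
The GBP side grows by 1 + 0.0574×281/360 = 1.0448039.
Hence g_NZD = 1.0732951.
r = (1.0732951 − 1)/(281/360) = 0.093901 → 9.39%.

9.39%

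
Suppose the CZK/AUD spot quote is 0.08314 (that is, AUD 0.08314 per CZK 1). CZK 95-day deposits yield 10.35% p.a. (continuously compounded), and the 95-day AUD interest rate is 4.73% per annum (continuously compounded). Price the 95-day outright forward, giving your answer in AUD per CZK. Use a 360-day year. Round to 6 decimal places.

T = 95/360 years.
Growth of 1 AUD over T: e^(0.0473×95/360) = 1.0125602.
CZK accumulates by e^(0.1035×95/360) = 1.0276889.
Forward (AUD per CZK) = 0.08314 × 1.0125602 / 1.0276889 = 0.08191609.

0.081916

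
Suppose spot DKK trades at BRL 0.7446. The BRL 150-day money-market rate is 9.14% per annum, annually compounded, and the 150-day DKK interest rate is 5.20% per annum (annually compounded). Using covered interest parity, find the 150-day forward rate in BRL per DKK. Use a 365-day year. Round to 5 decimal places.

0.75594

T = 150/365 years.
BRL growth factor: (1 + 0.0914)^(150/365) = 1.0365967.
DKK growth factor: (1 + 0.0520)^(150/365) = 1.0210513.
CIP: F = S · (grow BRL)/(grow DKK) = 0.7446 × 1.0365967/1.0210513 = 0.7559365 BRL per DKK.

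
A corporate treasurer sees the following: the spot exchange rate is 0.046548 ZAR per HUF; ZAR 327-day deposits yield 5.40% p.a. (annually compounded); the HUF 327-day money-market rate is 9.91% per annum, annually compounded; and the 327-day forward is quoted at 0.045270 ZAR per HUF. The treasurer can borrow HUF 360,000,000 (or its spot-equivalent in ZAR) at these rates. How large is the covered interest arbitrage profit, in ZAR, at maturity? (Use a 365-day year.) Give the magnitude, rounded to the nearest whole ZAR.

T = 327/365 years.
Route A — deposit HUF, sell forward: 360,000,000 × 1.0883406261 × 0.045270 = ZAR 17,736,904.85.
Route B — convert at spot, deposit ZAR: 360,000,000 × 0.046548 × 1.0482447217 = ZAR 17,565,730.31.
The quoted forward overvalues HUF, so borrow ZAR, buy HUF at spot, deposit the HUF at 9.91%, and sell the proceeds forward at 0.045270.
Arbitrage profit = |17,736,904.85 − 17,565,730.31| = ZAR 171,175.

ZAR 171,175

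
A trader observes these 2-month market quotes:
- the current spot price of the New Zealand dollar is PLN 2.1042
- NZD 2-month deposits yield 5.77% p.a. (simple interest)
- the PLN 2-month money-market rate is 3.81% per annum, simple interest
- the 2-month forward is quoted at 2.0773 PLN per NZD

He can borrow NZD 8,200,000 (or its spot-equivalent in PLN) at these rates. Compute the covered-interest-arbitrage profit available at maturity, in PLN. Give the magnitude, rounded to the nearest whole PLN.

PLN 166,337

T = 2/12 years.
Keep in NZD, deliver into the forward: 8,200,000·1.0096166667·2.0773 = PLN 17,197,668.95.
Swap to PLN now, deposit: 8,200,000·2.1042·1.006350 = PLN 17,364,005.69.
The quoted forward undervalues NZD, so borrow NZD, convert to PLN at spot, deposit the PLN at 3.81%, and buy NZD forward at 2.0773 to cover the loan.
The gap between the two covered legs is PLN 166,337.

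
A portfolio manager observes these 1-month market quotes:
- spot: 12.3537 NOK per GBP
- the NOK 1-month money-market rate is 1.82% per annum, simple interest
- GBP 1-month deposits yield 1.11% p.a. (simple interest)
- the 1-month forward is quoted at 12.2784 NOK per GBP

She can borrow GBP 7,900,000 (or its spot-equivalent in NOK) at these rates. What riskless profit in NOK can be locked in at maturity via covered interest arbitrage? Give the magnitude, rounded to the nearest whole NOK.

NOK 653,164

T = 1/12 years.
Keep in GBP, deliver into the forward: 7,900,000·1.000925·12.2784 = NOK 97,089,084.41.
Swap to NOK now, deposit: 7,900,000·12.3537·1.0015166667 = NOK 97,742,247.92.
The quoted forward undervalues GBP, so borrow GBP, convert to NOK at spot, deposit the NOK at 1.82%, and buy GBP forward at 12.2784 to cover the loan.
Profit = 97,742,247.92 − 97,089,084.41 = NOK 653,164.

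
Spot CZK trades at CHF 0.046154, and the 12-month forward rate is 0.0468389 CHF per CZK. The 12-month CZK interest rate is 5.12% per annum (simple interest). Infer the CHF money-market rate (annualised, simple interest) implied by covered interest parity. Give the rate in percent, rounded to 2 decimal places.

6.68%

T = 1 year.
By CIP, F/S equals the CHF-to-CZK growth ratio: 0.0468389/0.046154 = 1.0148395.
The CZK side grows by 1 + 0.0512×1 = 1.051200.
So the CHF growth factor = 1.0667993.
(1.0667993 − 1)/T = 0.066799, i.e. 6.68%.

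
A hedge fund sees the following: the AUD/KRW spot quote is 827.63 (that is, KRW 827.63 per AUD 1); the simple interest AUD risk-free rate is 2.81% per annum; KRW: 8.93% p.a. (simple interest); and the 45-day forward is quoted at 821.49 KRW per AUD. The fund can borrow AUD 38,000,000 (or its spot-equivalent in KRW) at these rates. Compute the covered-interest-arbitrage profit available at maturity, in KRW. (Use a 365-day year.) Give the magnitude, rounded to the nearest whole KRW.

T = 45/365 years.
Route A — deposit AUD, sell forward: 38,000,000 × 1.003464383562 × 821.49 = KRW 31,324,766,345.19.
Route B — convert at spot, deposit KRW: 38,000,000 × 827.63 × 1.011009589041 = KRW 31,796,190,914.76.
The quoted forward undervalues AUD, so borrow AUD, convert to KRW at spot, deposit the KRW at 8.93%, and buy AUD forward at 821.49 to cover the loan.
Profit = 31,796,190,914.76 − 31,324,766,345.19 = KRW 471,424,570.

KRW 471,424,570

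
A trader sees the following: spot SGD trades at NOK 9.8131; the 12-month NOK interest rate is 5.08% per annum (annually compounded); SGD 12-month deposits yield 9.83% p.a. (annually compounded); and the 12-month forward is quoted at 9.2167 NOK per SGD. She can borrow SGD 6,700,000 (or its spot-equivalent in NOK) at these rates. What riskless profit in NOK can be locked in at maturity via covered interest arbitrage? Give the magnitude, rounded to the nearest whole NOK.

T = 1 year.
Route A — deposit SGD, sell forward: 6,700,000 × 1.098300 × 9.2167 = NOK 67,822,100.79.
Route B — convert at spot, deposit NOK: 6,700,000 × 9.8131 × 1.050800 = NOK 69,087,756.72.
The quoted forward undervalues SGD, so borrow SGD, convert to NOK at spot, deposit the NOK at 5.08%, and buy SGD forward at 9.2167 to cover the loan.
The gap between the two covered legs is NOK 1,265,656.

NOK 1,265,656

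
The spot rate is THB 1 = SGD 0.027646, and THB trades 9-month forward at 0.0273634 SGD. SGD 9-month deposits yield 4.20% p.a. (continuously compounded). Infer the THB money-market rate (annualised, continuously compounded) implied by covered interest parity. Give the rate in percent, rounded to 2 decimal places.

5.57%

T = 9/12 years.
F/S = 0.0273634/0.027646 = 0.9897779 = (growth of SGD) / (growth of THB).
The SGD side grows by e^(0.0420×9/12) = 1.0320014.
That pins the THB growth at 1.0426596.
Take logs: ln 1.0426596 / (9/12) = 0.055700, so 5.57%.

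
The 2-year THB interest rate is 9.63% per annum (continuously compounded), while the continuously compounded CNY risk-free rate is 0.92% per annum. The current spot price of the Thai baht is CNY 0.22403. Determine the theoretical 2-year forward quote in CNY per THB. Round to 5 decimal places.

T = 2 years.
CNY accumulates by e^(0.0092×2) = 1.0185703.
THB growth factor: e^(0.0963×2) = 1.2123977.
So F = 0.22403 × 1.0185703 / 1.2123977 = 0.1882141 (CNY/THB).

0.18821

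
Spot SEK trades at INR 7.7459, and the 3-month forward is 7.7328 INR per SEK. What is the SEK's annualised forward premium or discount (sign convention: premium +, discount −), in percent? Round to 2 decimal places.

-0.68%

T = 3/12 years.
(F − S)/S = (7.7328 − 7.7459)/7.7459 = -0.0016912.
Per annum: -0.0016912 / (3/12) = -0.006765 = -0.68%.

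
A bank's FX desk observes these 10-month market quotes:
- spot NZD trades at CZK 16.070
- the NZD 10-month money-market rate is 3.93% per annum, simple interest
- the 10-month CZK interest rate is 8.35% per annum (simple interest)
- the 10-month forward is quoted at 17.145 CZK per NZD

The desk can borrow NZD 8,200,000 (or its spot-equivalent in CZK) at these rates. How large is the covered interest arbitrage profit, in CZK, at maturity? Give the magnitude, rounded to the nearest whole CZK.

T = 10/12 years.
Keep in NZD, deliver into the forward: 8,200,000·1.032750·17.145 = CZK 145,193,289.75.
Swap to CZK now, deposit: 8,200,000·16.070·1.06958333333 = CZK 140,943,274.17.
The quoted forward overvalues NZD, so borrow CZK, buy NZD at spot, deposit the NZD at 3.93%, and sell the proceeds forward at 17.145.
The gap between the two covered legs is CZK 4,250,016.

CZK 4,250,016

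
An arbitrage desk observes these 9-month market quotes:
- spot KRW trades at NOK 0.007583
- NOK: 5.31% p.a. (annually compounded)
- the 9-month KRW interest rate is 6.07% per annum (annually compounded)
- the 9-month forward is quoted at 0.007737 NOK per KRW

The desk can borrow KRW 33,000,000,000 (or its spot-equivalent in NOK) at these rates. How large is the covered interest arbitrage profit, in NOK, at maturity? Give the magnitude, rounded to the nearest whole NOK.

NOK 6,718,411

T = 9/12 years.
Invest the KRW and cover forward: 33,000,000,000 × 1.04518802833 × 0.007737 = NOK 266,858,452.58.
Convert at spot and invest in NOK: 33,000,000,000 × 0.007583 × 1.03956634117 = NOK 260,140,041.65.
The quoted forward overvalues KRW, so borrow NOK, buy KRW at spot, deposit the KRW at 6.07%, and sell the proceeds forward at 0.007737.
The gap between the two covered legs is NOK 6,718,411.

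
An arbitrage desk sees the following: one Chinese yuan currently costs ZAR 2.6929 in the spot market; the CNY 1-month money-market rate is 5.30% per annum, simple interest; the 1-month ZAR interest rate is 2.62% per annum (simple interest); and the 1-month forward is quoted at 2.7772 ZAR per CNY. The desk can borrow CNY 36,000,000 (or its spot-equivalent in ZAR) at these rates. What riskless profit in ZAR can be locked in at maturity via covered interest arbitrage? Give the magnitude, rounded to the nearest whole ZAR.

T = 1/12 years.
Keep in CNY, deliver into the forward: 36,000,000·1.0044166667·2.7772 = ZAR 100,420,774.80.
Swap to ZAR now, deposit: 36,000,000·2.6929·1.0021833333 = ZAR 97,156,061.94.
The quoted forward overvalues CNY, so borrow ZAR, buy CNY at spot, deposit the CNY at 5.30%, and sell the proceeds forward at 2.7772.
Profit = 100,420,774.80 − 97,156,061.94 = ZAR 3,264,713.

ZAR 3,264,713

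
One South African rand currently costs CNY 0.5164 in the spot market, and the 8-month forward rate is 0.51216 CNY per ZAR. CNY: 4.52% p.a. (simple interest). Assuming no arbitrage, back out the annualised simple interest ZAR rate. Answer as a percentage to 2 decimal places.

T = 8/12 years.
By CIP, F/S equals the CNY-to-ZAR growth ratio: 0.51216/0.5164 = 0.9917893.
The CNY side grows by 1 + 0.0452×8/12 = 1.0301333.
Hence g_ZAR = 1.0386614.
(1.0386614 − 1)/T = 0.057992, i.e. 5.80%.

5.80%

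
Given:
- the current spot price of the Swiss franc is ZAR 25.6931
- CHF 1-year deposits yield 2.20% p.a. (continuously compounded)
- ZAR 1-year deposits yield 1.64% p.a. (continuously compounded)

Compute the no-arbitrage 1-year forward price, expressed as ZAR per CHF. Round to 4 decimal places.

T = 1 year.
ZAR growth factor: e^(0.0164×1) = 1.01653522.
CHF growth factor: e^(0.0220×1) = 1.02224378.
CIP: F = S · (grow ZAR)/(grow CHF) = 25.6931 × 1.01653522/1.02224378 = 25.549621 ZAR per CHF.

25.5496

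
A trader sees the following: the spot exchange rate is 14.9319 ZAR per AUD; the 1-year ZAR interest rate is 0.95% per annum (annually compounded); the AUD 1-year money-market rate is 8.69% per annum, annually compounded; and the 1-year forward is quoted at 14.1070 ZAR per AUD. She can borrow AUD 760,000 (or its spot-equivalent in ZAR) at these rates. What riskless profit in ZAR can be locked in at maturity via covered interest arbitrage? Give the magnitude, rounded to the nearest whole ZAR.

T = 1 year.
Invest the AUD and cover forward: 760,000 × 1.086900 × 14.1070 = ZAR 11,653,002.71.
Convert at spot and invest in ZAR: 760,000 × 14.9319 × 1.009500 = ZAR 11,456,052.32.
The quoted forward overvalues AUD, so borrow ZAR, buy AUD at spot, deposit the AUD at 8.69%, and sell the proceeds forward at 14.1070.
Arbitrage profit = |11,653,002.71 − 11,456,052.32| = ZAR 196,950.

ZAR 196,950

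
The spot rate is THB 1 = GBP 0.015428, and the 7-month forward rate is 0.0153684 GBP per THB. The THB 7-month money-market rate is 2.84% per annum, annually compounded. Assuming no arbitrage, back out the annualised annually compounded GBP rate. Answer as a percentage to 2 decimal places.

T = 7/12 years.
CIP gives F = S · g_GBP/g_THB, so g_GBP/g_THB = 0.0153684/0.015428 = 0.9961369.
The THB side grows by (1 + 0.0284)^(7/12) = 1.0164699.
Hence g_GBP = 1.0125432.
r = 1.0125432^(12/7) − 1 = 0.021599 → 2.16%.

2.16%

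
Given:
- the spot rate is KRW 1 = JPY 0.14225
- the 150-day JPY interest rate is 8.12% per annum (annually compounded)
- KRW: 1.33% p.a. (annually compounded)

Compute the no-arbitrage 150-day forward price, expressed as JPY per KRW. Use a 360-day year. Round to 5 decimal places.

T = 150/360 years.
Growth of 1 JPY over T: (1 + 0.0812)^(150/360) = 1.0330647.
KRW accumulates by (1 + 0.0133)^(150/360) = 1.0055203.
CIP: F = S · (grow JPY)/(grow KRW) = 0.14225 × 1.0330647/1.0055203 = 0.1461467 JPY per KRW.

0.14615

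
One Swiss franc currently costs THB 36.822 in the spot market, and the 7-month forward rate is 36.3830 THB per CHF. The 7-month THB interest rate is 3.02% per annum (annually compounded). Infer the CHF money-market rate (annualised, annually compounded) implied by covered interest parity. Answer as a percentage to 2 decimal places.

T = 7/12 years.
F/S = 36.383/36.822 = 0.9880778 = (growth of THB) / (growth of CHF).
THB growth factor: (1 + 0.0302)^(7/12) = 1.0175074.
That pins the CHF growth at 1.0297847.
r = 1.0297847^(12/7) − 1 = 0.051601 → 5.16%.

5.16%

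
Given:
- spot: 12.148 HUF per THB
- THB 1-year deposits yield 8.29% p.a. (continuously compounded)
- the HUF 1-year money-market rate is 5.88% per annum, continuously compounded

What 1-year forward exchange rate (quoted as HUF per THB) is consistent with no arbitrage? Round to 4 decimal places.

T = 1 year.
Growth of 1 HUF over T: e^(0.0588×1) = 1.06056311.
THB accumulates by e^(0.0829×1) = 1.08643316.
Forward (HUF per THB) = 12.148 × 1.06056311 / 1.08643316 = 11.858733.

11.8587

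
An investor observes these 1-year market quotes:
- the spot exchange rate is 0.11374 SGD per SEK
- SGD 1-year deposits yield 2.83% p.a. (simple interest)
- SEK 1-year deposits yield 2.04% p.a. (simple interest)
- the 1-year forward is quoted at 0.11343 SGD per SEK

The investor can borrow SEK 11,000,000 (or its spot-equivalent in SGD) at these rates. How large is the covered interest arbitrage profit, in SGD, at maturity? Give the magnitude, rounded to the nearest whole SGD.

T = 1 year.
Keep in SEK, deliver into the forward: 11,000,000·1.020400·0.11343 = SGD 1,273,183.69.
Swap to SGD now, deposit: 11,000,000·0.11374·1.028300 = SGD 1,286,547.26.
The quoted forward undervalues SEK, so borrow SEK, convert to SGD at spot, deposit the SGD at 2.83%, and buy SEK forward at 0.11343 to cover the loan.
Profit = 1,286,547.26 − 1,273,183.69 = SGD 13,364.

SGD 13,364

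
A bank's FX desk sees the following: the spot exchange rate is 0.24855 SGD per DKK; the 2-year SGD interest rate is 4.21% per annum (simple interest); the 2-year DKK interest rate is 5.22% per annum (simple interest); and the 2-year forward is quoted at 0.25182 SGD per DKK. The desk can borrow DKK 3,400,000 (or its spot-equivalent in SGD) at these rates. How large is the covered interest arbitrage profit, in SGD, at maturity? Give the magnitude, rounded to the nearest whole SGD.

SGD 29,349

T = 2 years.
Route A — deposit DKK, sell forward: 3,400,000 × 1.104400 × 0.25182 = SGD 945,574.03.
Route B — convert at spot, deposit SGD: 3,400,000 × 0.24855 × 1.084200 = SGD 916,224.89.
The quoted forward overvalues DKK, so borrow SGD, buy DKK at spot, deposit the DKK at 5.22%, and sell the proceeds forward at 0.25182.
Arbitrage profit = |945,574.03 − 916,224.89| = SGD 29,349.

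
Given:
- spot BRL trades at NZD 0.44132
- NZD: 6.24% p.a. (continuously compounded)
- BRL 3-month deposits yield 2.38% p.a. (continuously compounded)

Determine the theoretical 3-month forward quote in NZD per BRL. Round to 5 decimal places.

T = 3/12 years.
NZD accumulates by e^(0.0624×3/12) = 1.0157223.
BRL accumulates by e^(0.0238×3/12) = 1.0059677.
Forward (NZD per BRL) = 0.44132 × 1.0157223 / 1.0059677 = 0.4455994.

0.44560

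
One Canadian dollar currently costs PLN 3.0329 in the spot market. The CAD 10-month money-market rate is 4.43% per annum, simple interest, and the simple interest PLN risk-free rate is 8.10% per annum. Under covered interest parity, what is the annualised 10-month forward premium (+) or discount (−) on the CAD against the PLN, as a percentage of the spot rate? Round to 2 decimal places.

+3.54%

T = 10/12 years.
No-arbitrage forward: 3.0329 × 1.067500 / 1.0369167 = 3.1223538 PLN/CAD.
Annualised premium = (F − S)/S × (1/T) = (3.1223538 − 3.0329)/3.0329 ÷ (10/12) = 3.54%.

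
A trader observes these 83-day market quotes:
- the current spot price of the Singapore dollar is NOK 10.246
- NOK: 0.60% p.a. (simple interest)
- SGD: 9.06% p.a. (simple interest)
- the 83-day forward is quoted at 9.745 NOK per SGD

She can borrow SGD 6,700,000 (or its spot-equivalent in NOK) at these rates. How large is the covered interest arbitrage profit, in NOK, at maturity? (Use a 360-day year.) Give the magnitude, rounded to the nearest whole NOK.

NOK 2,087,833

T = 83/360 years.
Keep in SGD, deliver into the forward: 6,700,000·1.0208883333·9.745 = NOK 66,655,330.61.
Swap to NOK now, deposit: 6,700,000·10.246·1.0013833333 = NOK 68,743,163.34.
The quoted forward undervalues SGD, so borrow SGD, convert to NOK at spot, deposit the NOK at 0.60%, and buy SGD forward at 9.745 to cover the loan.
Profit = 68,743,163.34 − 66,655,330.61 = NOK 2,087,833.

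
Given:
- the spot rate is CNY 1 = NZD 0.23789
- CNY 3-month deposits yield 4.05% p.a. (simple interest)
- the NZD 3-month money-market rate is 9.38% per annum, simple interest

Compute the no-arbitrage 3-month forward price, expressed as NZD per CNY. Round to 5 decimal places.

0.24103

T = 3/12 years.
NZD growth factor: 1 + 0.0938×3/12 = 1.023450.
CNY accumulates by 1 + 0.0405×3/12 = 1.010125.
Forward (NZD per CNY) = 0.23789 × 1.023450 / 1.010125 = 0.2410281.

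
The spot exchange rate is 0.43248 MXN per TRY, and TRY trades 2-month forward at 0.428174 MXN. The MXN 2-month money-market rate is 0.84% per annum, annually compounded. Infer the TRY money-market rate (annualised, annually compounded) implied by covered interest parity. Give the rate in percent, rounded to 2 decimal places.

T = 2/12 years.
CIP gives F = S · g_MXN/g_TRY, so g_MXN/g_TRY = 0.428174/0.43248 = 0.9900435.
The MXN side grows by (1 + 0.0084)^(2/12) = 1.0013951.
Hence g_TRY = 1.0114658.
Annualise: 1.0114658^(12/2) − 1 = 0.070797 = 7.08%.

7.08%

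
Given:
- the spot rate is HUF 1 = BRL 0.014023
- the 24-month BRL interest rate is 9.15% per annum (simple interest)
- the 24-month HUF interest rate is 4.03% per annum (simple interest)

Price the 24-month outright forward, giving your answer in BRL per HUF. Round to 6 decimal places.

T = 2 years.
BRL growth factor: 1 + 0.0915×2 = 1.183000.
Growth of 1 HUF over T: 1 + 0.0403×2 = 1.080600.
CIP: F = S · (grow BRL)/(grow HUF) = 0.014023 × 1.183000/1.080600 = 0.01535185 BRL per HUF.

0.015352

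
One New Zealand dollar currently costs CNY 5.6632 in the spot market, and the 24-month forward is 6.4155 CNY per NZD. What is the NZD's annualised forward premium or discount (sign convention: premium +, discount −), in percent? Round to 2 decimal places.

+6.64%

T = 2 years.
(F − S)/S = (6.4155 − 5.6632)/5.6632 = 0.1328401.
Per annum: 0.1328401 / 2 = 0.066420 = 6.64%.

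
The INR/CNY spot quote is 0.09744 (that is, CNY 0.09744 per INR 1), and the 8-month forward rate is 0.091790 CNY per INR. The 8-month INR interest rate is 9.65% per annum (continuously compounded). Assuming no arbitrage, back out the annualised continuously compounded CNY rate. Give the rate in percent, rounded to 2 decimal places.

0.69%

T = 8/12 years.
F/S = 0.09179/0.09744 = 0.9420156 = (growth of CNY) / (growth of INR).
INR growth factor: e^(0.0965×8/12) = 1.0664478.
So the CNY growth factor = 1.0046105.
Take logs: ln 1.0046105 / (8/12) = 0.006900, so 0.69%.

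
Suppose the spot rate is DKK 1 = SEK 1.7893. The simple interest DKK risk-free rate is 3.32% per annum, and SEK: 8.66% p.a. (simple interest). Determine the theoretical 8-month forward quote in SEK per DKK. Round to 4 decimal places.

T = 8/12 years.
Growth of 1 SEK over T: 1 + 0.0866×8/12 = 1.0577333.
Growth of 1 DKK over T: 1 + 0.0332×8/12 = 1.0221333.
So F = 1.7893 × 1.0577333 / 1.0221333 = 1.851620 (SEK/DKK).

1.8516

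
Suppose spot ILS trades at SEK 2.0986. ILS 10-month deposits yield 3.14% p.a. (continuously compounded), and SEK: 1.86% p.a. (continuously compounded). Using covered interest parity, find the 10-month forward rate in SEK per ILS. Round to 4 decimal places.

T = 10/12 years.
Growth of 1 SEK over T: e^(0.0186×10/12) = 1.0156207.
ILS growth factor: e^(0.0314×10/12) = 1.026512.
So F = 2.0986 × 1.0156207 / 1.026512 = 2.076334 (SEK/ILS).

2.0763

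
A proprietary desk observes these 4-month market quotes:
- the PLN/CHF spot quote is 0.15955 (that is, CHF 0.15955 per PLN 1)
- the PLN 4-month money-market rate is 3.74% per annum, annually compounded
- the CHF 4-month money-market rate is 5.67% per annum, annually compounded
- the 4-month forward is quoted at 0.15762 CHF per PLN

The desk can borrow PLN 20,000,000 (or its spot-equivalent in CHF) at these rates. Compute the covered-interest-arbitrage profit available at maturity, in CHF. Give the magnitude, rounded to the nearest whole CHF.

T = 4/12 years.
Route A — deposit PLN, sell forward: 20,000,000 × 1.0123144 × 0.15762 = CHF 3,191,219.91.
Route B — convert at spot, deposit CHF: 20,000,000 × 0.15955 × 1.018553634 = CHF 3,250,204.65.
The quoted forward undervalues PLN, so borrow PLN, convert to CHF at spot, deposit the CHF at 5.67%, and buy PLN forward at 0.15762 to cover the loan.
Profit = 3,250,204.65 − 3,191,219.91 = CHF 58,985.

CHF 58,985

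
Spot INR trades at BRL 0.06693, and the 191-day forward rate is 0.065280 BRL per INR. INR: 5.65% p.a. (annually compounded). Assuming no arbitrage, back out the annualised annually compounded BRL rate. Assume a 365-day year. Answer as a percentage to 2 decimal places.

T = 191/365 years.
CIP gives F = S · g_BRL/g_INR, so g_BRL/g_INR = 0.06528/0.06693 = 0.9753474.
The INR side grows by (1 + 0.0565)^(191/365) = 1.0291783.
That pins the BRL growth at 1.0038064.
Annualise: 1.0038064^(365/191) − 1 = 0.007287 = 0.73%.

0.73%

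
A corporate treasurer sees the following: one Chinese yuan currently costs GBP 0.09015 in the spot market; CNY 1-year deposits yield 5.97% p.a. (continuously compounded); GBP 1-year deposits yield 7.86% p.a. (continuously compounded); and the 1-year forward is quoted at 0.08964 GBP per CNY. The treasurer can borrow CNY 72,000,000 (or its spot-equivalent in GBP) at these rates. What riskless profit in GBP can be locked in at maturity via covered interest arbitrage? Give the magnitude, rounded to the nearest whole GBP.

GBP 170,440

T = 1 year.
Keep in CNY, deliver into the forward: 72,000,000·1.061518043·0.08964 = GBP 6,851,122.37.
Swap to GBP now, deposit: 72,000,000·0.09015·1.081771527 = GBP 7,021,562.63.
The quoted forward undervalues CNY, so borrow CNY, convert to GBP at spot, deposit the GBP at 7.86%, and buy CNY forward at 0.08964 to cover the loan.
Arbitrage profit = |6,851,122.37 − 7,021,562.63| = GBP 170,440.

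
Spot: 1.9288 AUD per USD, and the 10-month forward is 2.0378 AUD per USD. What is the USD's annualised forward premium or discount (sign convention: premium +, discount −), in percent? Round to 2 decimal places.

+6.78%

T = 10/12 years.
USD trades forward at +5.65118% vs spot over the period.
Per annum: 0.0565118 / (10/12) = 0.067814 = 6.78%.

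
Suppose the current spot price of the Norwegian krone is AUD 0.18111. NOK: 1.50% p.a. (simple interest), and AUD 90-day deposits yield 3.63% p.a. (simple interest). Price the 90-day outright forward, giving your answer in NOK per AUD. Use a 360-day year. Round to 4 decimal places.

5.4924

T = 90/360 years.
AUD accumulates by 1 + 0.0363×90/360 = 1.009075.
NOK growth factor: 1 + 0.0150×90/360 = 1.003750.
So F = 0.18111 × 1.009075 / 1.003750 = 0.1820708 (AUD/NOK).
Invert for NOK per AUD: 1 / 0.1820708 = 5.4924.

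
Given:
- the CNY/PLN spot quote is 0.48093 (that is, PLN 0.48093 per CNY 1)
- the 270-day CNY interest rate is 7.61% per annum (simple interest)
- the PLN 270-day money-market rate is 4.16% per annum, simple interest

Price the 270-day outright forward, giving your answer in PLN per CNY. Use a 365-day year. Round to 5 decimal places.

T = 270/365 years.
Growth of 1 PLN over T: 1 + 0.0416×270/365 = 1.0307726.
CNY accumulates by 1 + 0.0761×270/365 = 1.0562932.
CIP: F = S · (grow PLN)/(grow CNY) = 0.48093 × 1.0307726/1.0562932 = 0.4693105 PLN per CNY.

0.46931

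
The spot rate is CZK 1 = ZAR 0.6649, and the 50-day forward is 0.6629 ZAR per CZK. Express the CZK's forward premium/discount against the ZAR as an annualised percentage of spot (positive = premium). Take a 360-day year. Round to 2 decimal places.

-2.17%

T = 50/360 years.
(F − S)/S = (0.6629 − 0.6649)/0.6649 = -0.0030080.
Per annum: -0.0030080 / (50/360) = -0.021658 = -2.17%.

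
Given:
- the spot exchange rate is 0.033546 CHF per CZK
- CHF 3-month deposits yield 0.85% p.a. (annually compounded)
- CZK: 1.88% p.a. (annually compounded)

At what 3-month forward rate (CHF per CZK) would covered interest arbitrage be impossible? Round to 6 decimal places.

T = 3/12 years.
Growth of 1 CHF over T: (1 + 0.0085)^(3/12) = 1.0021183.
CZK accumulates by (1 + 0.0188)^(3/12) = 1.0046672.
CIP: F = S · (grow CHF)/(grow CZK) = 0.033546 × 1.0021183/1.0046672 = 0.03346089 CHF per CZK.

0.033461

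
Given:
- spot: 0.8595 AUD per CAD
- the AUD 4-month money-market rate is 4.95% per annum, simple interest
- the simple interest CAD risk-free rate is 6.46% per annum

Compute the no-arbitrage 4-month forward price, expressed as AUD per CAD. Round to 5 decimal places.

0.85527

T = 4/12 years.
AUD growth factor: 1 + 0.0495×4/12 = 1.016500.
Growth of 1 CAD over T: 1 + 0.0646×4/12 = 1.0215333.
Forward (AUD per CAD) = 0.8595 × 1.016500 / 1.0215333 = 0.8552651.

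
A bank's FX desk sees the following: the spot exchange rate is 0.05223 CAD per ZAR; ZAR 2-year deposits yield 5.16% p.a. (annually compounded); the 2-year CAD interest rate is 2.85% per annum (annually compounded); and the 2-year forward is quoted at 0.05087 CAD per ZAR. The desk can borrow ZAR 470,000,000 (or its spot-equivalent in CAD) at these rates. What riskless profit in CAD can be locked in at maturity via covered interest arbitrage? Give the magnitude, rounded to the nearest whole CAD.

T = 2 years.
Invest the ZAR and cover forward: 470,000,000 × 1.10586256 × 0.05087 = CAD 26,439,957.36.
Convert at spot and invest in CAD: 470,000,000 × 0.05223 × 1.05781225 = CAD 25,967,280.89.
The quoted forward overvalues ZAR, so borrow CAD, buy ZAR at spot, deposit the ZAR at 5.16%, and sell the proceeds forward at 0.05087.
Profit = 26,439,957.36 − 25,967,280.89 = CAD 472,676.

CAD 472,676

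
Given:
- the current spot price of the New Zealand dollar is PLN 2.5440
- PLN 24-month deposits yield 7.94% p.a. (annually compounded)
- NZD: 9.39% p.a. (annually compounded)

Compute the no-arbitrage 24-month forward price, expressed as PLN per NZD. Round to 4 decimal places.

2.4770

T = 2 years.
PLN growth factor: (1 + 0.0794)^2 = 1.1651044.
Growth of 1 NZD over T: (1 + 0.0939)^2 = 1.1966172.
Forward (PLN per NZD) = 2.544 × 1.1651044 / 1.1966172 = 2.477004.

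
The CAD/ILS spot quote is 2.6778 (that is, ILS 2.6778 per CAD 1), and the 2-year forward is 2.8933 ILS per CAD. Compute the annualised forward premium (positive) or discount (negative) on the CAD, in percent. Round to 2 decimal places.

T = 2 years.
CAD trades forward at +8.04765% vs spot over the period.
Annualise by dividing by T: 0.0804765 / 2 = 0.040238 → 4.02%.

+4.02%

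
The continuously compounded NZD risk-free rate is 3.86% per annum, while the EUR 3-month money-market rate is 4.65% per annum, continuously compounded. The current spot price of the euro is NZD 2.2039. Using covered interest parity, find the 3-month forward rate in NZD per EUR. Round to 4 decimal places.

2.1996

T = 3/12 years.
NZD growth factor: e^(0.0386×3/12) = 1.0096967.
EUR accumulates by e^(0.0465×3/12) = 1.0116928.
CIP: F = S · (grow NZD)/(grow EUR) = 2.2039 × 1.0096967/1.0116928 = 2.199552 NZD per EUR.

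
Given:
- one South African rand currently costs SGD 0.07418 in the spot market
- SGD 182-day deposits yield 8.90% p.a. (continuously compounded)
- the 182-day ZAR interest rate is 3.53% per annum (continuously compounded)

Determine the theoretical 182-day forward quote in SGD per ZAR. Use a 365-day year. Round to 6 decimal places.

T = 182/365 years.
Growth of 1 SGD over T: e^(0.0890×182/365) = 1.0453775.
ZAR growth factor: e^(0.0353×182/365) = 1.0177575.
Forward (SGD per ZAR) = 0.07418 × 1.0453775 / 1.0177575 = 0.07619310.

0.076193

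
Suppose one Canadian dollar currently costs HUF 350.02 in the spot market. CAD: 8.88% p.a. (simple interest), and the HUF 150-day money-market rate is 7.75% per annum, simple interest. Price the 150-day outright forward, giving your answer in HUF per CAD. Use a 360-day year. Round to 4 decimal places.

348.4308

T = 150/360 years.
HUF growth factor: 1 + 0.0775×150/360 = 1.032291667.
CAD growth factor: 1 + 0.0888×150/360 = 1.037000.
Forward (HUF per CAD) = 350.02 × 1.032291667 / 1.037000 = 348.430790.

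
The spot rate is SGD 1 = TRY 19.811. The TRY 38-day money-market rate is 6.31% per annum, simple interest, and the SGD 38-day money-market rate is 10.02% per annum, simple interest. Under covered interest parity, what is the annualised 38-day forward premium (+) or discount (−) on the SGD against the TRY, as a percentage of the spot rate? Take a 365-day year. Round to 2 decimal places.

T = 38/365 years.
CIP forward (TRY per SGD) = 19.811 × 1.0065693/1.0104318 = 19.735270.
Annualised premium = (F − S)/S × (1/T) = (19.735270 − 19.811)/19.811 ÷ (38/365) = -3.67%.

-3.67%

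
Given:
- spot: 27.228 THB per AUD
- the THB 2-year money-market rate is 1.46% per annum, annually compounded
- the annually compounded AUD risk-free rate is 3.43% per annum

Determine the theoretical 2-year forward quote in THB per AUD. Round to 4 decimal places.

26.2007

T = 2 years.
Growth of 1 THB over T: (1 + 0.0146)^2 = 1.02941316.
AUD growth factor: (1 + 0.0343)^2 = 1.06977649.
So F = 27.228 × 1.02941316 / 1.06977649 = 26.200671 (THB/AUD).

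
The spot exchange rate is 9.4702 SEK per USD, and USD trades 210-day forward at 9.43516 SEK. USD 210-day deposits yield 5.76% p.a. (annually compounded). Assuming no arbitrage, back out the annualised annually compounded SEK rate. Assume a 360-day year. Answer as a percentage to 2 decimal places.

T = 210/360 years.
F/S = 9.43516/9.4702 = 0.9963000 = (growth of SEK) / (growth of USD).
USD growth factor: (1 + 0.0576)^(210/360) = 1.0332074.
Hence g_SEK = 1.0293845.
r = 1.0293845^(360/210) − 1 = 0.050901 → 5.09%.

5.09%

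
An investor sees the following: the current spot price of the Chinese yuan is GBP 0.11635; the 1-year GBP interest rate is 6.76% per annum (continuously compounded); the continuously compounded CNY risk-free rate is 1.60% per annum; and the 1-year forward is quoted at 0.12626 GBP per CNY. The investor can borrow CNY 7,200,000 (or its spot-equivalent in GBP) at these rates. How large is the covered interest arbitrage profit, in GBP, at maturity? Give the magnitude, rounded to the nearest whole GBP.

GBP 27,426

T = 1 year.
Route A — deposit CNY, sell forward: 7,200,000 × 1.01612869 × 0.12626 = GBP 923,734.14.
Route B — convert at spot, deposit GBP: 7,200,000 × 0.11635 × 1.06993725 = GBP 896,307.83.
The quoted forward overvalues CNY, so borrow GBP, buy CNY at spot, deposit the CNY at 1.60%, and sell the proceeds forward at 0.12626.
Profit = 923,734.14 − 896,307.83 = GBP 27,426.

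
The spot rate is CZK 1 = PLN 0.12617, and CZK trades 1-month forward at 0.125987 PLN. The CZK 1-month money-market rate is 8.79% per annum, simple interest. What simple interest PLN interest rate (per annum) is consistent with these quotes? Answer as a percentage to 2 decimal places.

7.04%

T = 1/12 years.
By CIP, F/S equals the PLN-to-CZK growth ratio: 0.125987/0.12617 = 0.9985496.
The CZK side grows by 1 + 0.0879×1/12 = 1.007325.
That pins the PLN growth at 1.005864.
r = (1.005864 − 1)/(1/12) = 0.070368 → 7.04%.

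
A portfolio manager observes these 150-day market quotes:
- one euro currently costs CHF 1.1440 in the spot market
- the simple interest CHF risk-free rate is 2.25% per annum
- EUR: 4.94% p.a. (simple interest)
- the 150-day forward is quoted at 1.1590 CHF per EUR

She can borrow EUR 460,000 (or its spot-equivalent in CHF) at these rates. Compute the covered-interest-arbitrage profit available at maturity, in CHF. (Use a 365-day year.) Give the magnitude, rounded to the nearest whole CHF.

CHF 12,858

T = 150/365 years.
Invest the EUR and cover forward: 460,000 × 1.02030137 × 1.1590 = CHF 543,963.47.
Convert at spot and invest in CHF: 460,000 × 1.1440 × 1.00924658 = CHF 531,105.92.
The quoted forward overvalues EUR, so borrow CHF, buy EUR at spot, deposit the EUR at 4.94%, and sell the proceeds forward at 1.1590.
Profit = 543,963.47 − 531,105.92 = CHF 12,858.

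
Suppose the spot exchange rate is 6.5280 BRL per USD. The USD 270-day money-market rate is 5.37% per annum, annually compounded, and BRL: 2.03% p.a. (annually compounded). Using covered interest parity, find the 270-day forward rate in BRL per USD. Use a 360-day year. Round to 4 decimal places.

6.3722

T = 270/360 years.
BRL growth factor: (1 + 0.0203)^(270/360) = 1.0151867.
Growth of 1 USD over T: (1 + 0.0537)^(270/360) = 1.0400105.
So F = 6.528 × 1.0151867 / 1.0400105 = 6.372184 (BRL/USD).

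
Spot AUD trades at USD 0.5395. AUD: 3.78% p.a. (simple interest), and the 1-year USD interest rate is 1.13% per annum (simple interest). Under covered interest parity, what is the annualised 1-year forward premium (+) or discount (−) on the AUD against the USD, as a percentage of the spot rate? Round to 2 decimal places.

-2.55%

T = 1 year.
F = S · g_USD/g_AUD = 0.5395 × 1.011300/1.037800 = 0.5257240.
(F − S)/S ÷ T = (0.5257240 − 0.5395)/0.5395/1 = -0.025535 → -2.55%.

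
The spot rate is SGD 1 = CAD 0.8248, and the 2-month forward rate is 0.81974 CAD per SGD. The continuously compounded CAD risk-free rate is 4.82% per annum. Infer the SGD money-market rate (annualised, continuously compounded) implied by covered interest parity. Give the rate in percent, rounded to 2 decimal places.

8.51%

T = 2/12 years.
CIP gives F = S · g_CAD/g_SGD, so g_CAD/g_SGD = 0.81974/0.8248 = 0.9938652.
CAD growth factor: e^(0.0482×2/12) = 1.0080657.
Hence g_SGD = 1.0142882.
Take logs: ln 1.0142882 / (2/12) = 0.085123, so 8.51%.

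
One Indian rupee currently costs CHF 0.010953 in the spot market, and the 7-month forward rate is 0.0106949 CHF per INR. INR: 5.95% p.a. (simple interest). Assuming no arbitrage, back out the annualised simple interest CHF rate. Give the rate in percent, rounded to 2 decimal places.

1.77%

T = 7/12 years.
CIP gives F = S · g_CHF/g_INR, so g_CHF/g_INR = 0.0106949/0.010953 = 0.9764357.
INR growth factor: 1 + 0.0595×7/12 = 1.0347083.
That pins the CHF growth at 1.0103261.
r = (1.0103261 − 1)/(7/12) = 0.017702 → 1.77%.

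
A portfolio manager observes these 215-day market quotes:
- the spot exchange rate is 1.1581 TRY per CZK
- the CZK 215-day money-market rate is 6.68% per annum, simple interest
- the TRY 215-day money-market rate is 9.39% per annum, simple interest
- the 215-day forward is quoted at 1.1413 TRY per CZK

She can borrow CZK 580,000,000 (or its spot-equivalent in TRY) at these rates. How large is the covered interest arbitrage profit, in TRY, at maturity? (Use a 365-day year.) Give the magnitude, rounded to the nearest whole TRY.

T = 215/365 years.
Route A — deposit CZK, sell forward: 580,000,000 × 1.03934794521 × 1.1413 = TRY 688,000,529.72.
Route B — convert at spot, deposit TRY: 580,000,000 × 1.1581 × 1.0553109589 = TRY 708,850,260.47.
The quoted forward undervalues CZK, so borrow CZK, convert to TRY at spot, deposit the TRY at 9.39%, and buy CZK forward at 1.1413 to cover the loan.
The gap between the two covered legs is TRY 20,849,731.

TRY 20,849,731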